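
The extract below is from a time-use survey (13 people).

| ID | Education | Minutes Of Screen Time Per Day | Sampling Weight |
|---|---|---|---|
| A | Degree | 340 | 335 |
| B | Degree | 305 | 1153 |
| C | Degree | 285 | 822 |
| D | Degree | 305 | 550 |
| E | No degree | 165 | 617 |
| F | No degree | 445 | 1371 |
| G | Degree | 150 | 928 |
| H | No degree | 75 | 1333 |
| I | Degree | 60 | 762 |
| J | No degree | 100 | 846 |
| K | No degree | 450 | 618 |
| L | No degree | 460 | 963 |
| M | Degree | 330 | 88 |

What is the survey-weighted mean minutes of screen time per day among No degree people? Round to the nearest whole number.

No degree rows: E, F, H, J, K, L
Weighted sum = 165×617 + 445×1371 + 75×1333 + 100×846 + 450×618 + 460×963
  = 101805 + 610095 + 99975 + 84600 + 278100 + 442980 = 1617555
Sum of weights = 617 + 1371 + 1333 + 846 + 618 + 963 = 5748
Weighted mean = 1617555 / 5748 = 281.4118

281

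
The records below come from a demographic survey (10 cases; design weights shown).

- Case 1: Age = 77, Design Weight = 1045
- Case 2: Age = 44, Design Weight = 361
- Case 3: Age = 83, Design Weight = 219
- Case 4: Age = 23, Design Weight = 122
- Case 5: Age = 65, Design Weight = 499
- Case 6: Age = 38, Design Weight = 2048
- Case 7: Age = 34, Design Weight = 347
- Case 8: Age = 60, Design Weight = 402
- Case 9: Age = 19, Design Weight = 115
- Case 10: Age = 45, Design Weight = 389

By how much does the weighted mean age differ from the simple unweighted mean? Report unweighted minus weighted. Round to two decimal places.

Unweighted sum = 77 + 44 + 83 + 23 + 65 + 38 + 34 + 60 + 19 + 45 = 488
Unweighted mean = 488 / 10 = 48.8
Weighted sum = 77×1045 + 44×361 + 83×219 + 23×122 + 65×499 + 38×2048 + 34×347 + 60×402 + 19×115 + 45×389
  = 80465 + 15884 + 18177 + 2806 + 32435 + 77824 + 11798 + 24120 + 2185 + 17505 = 283199
Sum of weights = 1045 + 361 + 219 + 122 + 499 + 2048 + 347 + 402 + 115 + 389 = 5547
Weighted mean = 283199 / 5547 = 51.054444
Difference (unweighted minus weighted) = -2.2544438

-2.25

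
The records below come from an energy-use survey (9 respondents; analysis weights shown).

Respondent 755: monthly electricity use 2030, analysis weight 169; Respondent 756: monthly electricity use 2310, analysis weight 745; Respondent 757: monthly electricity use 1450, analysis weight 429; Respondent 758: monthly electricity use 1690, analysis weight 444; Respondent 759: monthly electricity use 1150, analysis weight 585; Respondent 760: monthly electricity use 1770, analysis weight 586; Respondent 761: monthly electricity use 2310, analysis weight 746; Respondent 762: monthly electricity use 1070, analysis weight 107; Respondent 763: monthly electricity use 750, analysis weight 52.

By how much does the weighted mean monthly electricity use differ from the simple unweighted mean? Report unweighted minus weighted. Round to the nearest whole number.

Unweighted sum = 14530
Unweighted mean = 14530 / 9 = 1614.4444
Weighted sum = 2030×169 + 2310×745 + 1450×429 + 1690×444 + 1150×585 + 1770×586 + 2310×746 + 1070×107 + 750×52
  = 343070 + 1720950 + 622050 + 750360 + 672750 + 1037220 + 1723260 + 114490 + 39000 = 7023150
Sum of weights = 3863
Weighted mean = 7023150 / 3863 = 1818.0559
Difference (unweighted minus weighted) = -203.61147

-204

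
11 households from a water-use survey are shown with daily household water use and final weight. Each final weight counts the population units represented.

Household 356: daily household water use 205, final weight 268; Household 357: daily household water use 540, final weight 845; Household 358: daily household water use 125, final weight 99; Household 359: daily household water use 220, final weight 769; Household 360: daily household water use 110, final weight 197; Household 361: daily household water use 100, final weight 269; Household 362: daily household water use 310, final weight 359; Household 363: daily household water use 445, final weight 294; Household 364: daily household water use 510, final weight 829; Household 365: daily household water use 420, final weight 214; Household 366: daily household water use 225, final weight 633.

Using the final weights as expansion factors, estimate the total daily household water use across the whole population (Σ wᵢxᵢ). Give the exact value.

1638580

Weighted total = 205×268 + 540×845 + 125×99 + 220×769 + 110×197 + 100×269 + 310×359 + 445×294 + 510×829 + 420×214 + 225×633
  = 1638580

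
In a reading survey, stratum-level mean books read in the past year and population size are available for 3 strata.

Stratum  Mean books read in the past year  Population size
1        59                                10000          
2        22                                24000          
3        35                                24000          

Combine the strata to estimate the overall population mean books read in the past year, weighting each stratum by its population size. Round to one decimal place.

33.8

Σ Nₕ·x̄ₕ = 59×10000 + 22×24000 + 35×24000
  = 590000 + 528000 + 840000 = 1958000
Σ Nₕ = 10000 + 24000 + 24000 = 58000
Overall mean = 1958000 / 58000 = 33.758621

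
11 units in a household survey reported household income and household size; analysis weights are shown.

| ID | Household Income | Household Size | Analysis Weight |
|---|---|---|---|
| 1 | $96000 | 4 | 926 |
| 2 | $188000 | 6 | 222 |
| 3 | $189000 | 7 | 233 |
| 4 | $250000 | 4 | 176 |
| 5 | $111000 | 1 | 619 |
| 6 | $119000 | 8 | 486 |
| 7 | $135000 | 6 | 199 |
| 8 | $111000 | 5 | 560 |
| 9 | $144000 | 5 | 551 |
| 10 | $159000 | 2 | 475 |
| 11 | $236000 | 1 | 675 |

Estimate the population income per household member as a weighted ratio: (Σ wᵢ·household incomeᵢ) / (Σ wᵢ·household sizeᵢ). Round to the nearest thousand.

Σ wᵢ·y = 96000×926 + 188000×222 + 189000×233 + 250000×176 + 111000×619 + 119000×486 + 135000×199 + 111000×560 + 144000×551 + 159000×475 + 236000×675
  = 748406000
Σ wᵢ·x = 4×926 + 6×222 + 7×233 + 4×176 + 1×619 + 8×486 + 6×199 + 5×560 + 5×551 + 2×475 + 1×675
  = 20252
Ratio = 748406000 / 20252 = 36954.671

37000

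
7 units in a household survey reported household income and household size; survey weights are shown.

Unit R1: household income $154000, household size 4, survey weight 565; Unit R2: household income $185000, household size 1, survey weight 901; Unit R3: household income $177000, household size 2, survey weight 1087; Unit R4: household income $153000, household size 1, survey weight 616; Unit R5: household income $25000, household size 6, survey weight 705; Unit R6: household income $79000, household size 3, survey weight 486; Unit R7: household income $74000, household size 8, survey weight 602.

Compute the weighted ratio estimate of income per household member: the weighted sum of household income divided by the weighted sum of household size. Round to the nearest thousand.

Σ wᵢ·y = 154000×565 + 185000×901 + 177000×1087 + 153000×616 + 25000×705 + 79000×486 + 74000×602
  = 87010000 + 166685000 + 192399000 + 94248000 + 17625000 + 38394000 + 44548000 = 640909000
Σ wᵢ·x = 4×565 + 1×901 + 2×1087 + 1×616 + 6×705 + 3×486 + 8×602
  = 2260 + 901 + 2174 + 616 + 4230 + 1458 + 4816 = 16455
Ratio = 640909000 / 16455 = 38949.195

39000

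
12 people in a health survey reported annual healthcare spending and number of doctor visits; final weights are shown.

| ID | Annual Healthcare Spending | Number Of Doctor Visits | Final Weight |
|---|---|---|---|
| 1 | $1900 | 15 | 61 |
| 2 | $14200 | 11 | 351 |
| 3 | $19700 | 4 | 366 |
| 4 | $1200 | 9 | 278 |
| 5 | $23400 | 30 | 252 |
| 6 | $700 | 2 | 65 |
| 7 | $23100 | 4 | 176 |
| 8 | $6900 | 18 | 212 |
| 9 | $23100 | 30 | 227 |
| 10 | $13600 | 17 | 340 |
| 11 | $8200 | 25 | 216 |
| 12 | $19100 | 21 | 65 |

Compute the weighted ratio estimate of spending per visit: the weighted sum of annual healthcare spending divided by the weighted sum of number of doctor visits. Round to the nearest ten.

920

Σ wᵢ·y = 1900×61 + 14200×351 + 19700×366 + 1200×278 + 23400×252 + 700×65 + 23100×176 + 6900×212 + 23100×227 + 13600×340 + 8200×216 + 19100×65
  = 115900 + 4984200 + 7210200 + 333600 + 5896800 + 45500 + 4065600 + 1462800 + 5243700 + 4624000 + 1771200 + 1241500 = 36995000
Σ wᵢ·x = 15×61 + 11×351 + 4×366 + 9×278 + 30×252 + 2×65 + 4×176 + 18×212 + 30×227 + 17×340 + 25×216 + 21×65
  = 915 + 3861 + 1464 + 2502 + 7560 + 130 + 704 + 3816 + 6810 + 5780 + 5400 + 1365 = 40307
Ratio = 36995000 / 40307 = 917.83065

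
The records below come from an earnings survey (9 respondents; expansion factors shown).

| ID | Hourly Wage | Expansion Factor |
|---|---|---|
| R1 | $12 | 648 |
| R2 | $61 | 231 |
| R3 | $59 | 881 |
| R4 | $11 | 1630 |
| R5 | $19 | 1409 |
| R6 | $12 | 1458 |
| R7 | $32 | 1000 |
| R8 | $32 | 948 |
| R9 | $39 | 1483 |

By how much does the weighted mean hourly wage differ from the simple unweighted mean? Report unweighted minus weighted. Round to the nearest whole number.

4

Unweighted sum = 277
Unweighted mean = 277 / 9 = 30.777778
Weighted sum = 12×648 + 61×231 + 59×881 + 11×1630 + 19×1409 + 12×1458 + 32×1000 + 32×948 + 39×1483
  = 7776 + 14091 + 51979 + 17930 + 26771 + 17496 + 32000 + 30336 + 57837 = 256216
Sum of weights = 648 + 231 + 881 + 1630 + 1409 + 1458 + 1000 + 948 + 1483 = 9688
Weighted mean = 256216 / 9688 = 26.446738
Difference (unweighted minus weighted) = 4.3310395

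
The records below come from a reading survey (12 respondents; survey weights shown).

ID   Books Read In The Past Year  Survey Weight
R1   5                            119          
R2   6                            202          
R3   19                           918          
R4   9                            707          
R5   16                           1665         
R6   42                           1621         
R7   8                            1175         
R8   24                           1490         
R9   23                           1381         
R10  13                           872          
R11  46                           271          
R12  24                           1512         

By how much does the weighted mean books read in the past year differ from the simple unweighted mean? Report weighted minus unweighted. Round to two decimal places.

1.98

Unweighted sum = 5 + 6 + 19 + 9 + 16 + 42 + 8 + 24 + 23 + 13 + 46 + 24 = 235
Unweighted mean = 235 / 12 = 19.583333
Weighted sum = 257347
Sum of weights = 119 + 202 + 918 + 707 + 1665 + 1621 + 1175 + 1490 + 1381 + 872 + 271 + 1512 = 11933
Weighted mean = 257347 / 11933 = 21.565993
Difference (weighted minus unweighted) = 1.9826601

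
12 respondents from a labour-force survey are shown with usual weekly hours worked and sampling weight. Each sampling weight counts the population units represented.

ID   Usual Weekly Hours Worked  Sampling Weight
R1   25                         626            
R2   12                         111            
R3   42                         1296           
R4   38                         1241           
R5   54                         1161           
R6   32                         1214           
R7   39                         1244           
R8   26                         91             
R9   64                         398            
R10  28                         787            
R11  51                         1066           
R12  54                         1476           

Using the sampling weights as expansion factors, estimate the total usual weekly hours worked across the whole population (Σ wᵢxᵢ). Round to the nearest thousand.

453000

Weighted total = 25×626 + 12×111 + 42×1296 + 38×1241 + 54×1161 + 32×1214 + 39×1244 + 26×91 + 64×398 + 28×787 + 51×1066 + 54×1476
  = 15650 + 1332 + 54432 + 47158 + 62694 + 38848 + 48516 + 2366 + 25472 + 22036 + 54366 + 79704 = 452574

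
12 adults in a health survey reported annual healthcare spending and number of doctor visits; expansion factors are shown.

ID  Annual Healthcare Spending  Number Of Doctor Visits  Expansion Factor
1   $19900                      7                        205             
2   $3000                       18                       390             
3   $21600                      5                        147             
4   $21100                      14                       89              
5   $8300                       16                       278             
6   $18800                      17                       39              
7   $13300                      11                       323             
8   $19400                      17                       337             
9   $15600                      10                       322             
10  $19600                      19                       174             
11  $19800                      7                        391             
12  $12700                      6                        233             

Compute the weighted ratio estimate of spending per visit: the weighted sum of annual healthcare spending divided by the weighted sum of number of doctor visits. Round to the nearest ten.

Σ wᵢ·y = 43311400
Σ wᵢ·x = 35490
Ratio = 43311400 / 35490 = 1220.3832

1220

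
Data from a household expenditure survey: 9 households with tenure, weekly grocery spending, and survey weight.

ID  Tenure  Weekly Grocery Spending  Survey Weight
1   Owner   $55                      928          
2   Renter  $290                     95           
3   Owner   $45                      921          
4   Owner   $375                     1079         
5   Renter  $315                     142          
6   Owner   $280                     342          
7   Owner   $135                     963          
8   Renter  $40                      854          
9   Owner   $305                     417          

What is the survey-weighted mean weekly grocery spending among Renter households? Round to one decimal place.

Renter rows: 2, 5, 8
Weighted sum = 290×95 + 315×142 + 40×854
  = 27550 + 44730 + 34160 = 106440
Sum of weights = 95 + 142 + 854 = 1091
Weighted mean = 106440 / 1091 = 97.56187

97.6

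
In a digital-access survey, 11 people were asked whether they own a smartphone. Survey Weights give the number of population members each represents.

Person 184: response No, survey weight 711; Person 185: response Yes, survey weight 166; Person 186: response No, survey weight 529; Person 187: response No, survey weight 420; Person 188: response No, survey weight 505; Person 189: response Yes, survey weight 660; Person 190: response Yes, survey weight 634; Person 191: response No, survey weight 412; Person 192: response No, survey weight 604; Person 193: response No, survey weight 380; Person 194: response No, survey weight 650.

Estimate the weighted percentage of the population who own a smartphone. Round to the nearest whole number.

26

Sum of weights for 'Yes' = 166 + 660 + 634 = 1460
Total weight = 711 + 166 + 529 + 420 + 505 + 660 + 634 + 412 + 604 + 380 + 650 = 5671
Weighted proportion = 1460 / 5671 = 0.25745019 → 25.745019%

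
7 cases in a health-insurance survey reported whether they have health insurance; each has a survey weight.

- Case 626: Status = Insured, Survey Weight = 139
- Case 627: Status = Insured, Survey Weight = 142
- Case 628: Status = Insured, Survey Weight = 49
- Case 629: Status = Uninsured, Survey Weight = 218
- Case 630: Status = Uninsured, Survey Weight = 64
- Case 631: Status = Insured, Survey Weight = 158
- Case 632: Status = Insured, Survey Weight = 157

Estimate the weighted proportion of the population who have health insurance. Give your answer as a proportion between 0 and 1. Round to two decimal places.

Sum of weights for 'Insured' = 139 + 142 + 49 + 158 + 157 = 645
Total weight = 927
Weighted proportion = 645 / 927 = 0.69579288

0.70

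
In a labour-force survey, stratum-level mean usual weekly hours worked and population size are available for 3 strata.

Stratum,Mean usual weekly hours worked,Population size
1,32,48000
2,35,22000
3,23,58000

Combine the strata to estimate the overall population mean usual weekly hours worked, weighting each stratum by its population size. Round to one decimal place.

Σ Nₕ·x̄ₕ = 32×48000 + 35×22000 + 23×58000
  = 1536000 + 770000 + 1334000 = 3640000
Σ Nₕ = 128000
Overall mean = 3640000 / 128000 = 28.4375

28.4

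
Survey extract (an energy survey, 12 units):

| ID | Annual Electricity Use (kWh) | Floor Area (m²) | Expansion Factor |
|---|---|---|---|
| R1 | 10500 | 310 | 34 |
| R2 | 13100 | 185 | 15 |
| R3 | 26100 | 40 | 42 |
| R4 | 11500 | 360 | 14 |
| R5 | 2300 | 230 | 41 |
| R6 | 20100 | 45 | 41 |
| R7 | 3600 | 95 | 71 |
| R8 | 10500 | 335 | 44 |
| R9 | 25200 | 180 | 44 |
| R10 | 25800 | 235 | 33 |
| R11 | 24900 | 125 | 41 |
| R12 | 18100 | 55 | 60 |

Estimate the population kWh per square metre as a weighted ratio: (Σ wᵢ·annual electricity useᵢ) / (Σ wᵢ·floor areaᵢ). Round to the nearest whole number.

Σ wᵢ·y = 10500×34 + 13100×15 + 26100×42 + 11500×14 + 2300×41 + 20100×41 + 3600×71 + 10500×44 + 25200×44 + 25800×33 + 24900×41 + 18100×60
  = 357000 + 196500 + 1096200 + 161000 + 94300 + 824100 + 255600 + 462000 + 1108800 + 851400 + 1020900 + 1086000 = 7513800
Σ wᵢ·x = 310×34 + 185×15 + 40×42 + 360×14 + 230×41 + 45×41 + 95×71 + 335×44 + 180×44 + 235×33 + 125×41 + 55×60
  = 10540 + 2775 + 1680 + 5040 + 9430 + 1845 + 6745 + 14740 + 7920 + 7755 + 5125 + 3300 = 76895
Ratio = 7513800 / 76895 = 97.715066

98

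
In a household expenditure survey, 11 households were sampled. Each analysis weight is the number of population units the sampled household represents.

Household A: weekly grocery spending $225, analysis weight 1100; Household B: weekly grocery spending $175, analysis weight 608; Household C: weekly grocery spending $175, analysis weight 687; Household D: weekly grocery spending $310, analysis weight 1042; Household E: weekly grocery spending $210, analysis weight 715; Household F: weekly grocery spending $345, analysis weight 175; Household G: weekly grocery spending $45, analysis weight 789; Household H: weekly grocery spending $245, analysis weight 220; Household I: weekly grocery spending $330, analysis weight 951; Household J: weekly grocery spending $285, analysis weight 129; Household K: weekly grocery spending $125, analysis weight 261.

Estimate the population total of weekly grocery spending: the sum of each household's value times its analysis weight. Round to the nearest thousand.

1480000

Weighted total = 225×1100 + 175×608 + 175×687 + 310×1042 + 210×715 + 345×175 + 45×789 + 245×220 + 330×951 + 285×129 + 125×261
  = 247500 + 106400 + 120225 + 323020 + 150150 + 60375 + 35505 + 53900 + 313830 + 36765 + 32625 = 1480295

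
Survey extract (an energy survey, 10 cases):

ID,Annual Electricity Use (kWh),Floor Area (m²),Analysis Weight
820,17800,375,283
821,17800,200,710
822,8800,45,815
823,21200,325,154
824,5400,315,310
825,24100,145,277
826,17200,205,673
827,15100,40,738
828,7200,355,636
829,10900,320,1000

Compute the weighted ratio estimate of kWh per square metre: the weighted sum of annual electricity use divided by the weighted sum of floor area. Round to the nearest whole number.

63

Σ wᵢ·y = 74660500
Σ wᵢ·x = 375×283 + 200×710 + 45×815 + 325×154 + 315×310 + 145×277 + 205×673 + 40×738 + 355×636 + 320×1000
  = 106125 + 142000 + 36675 + 50050 + 97650 + 40165 + 137965 + 29520 + 225780 + 320000 = 1185930
Ratio = 74660500 / 1185930 = 62.955233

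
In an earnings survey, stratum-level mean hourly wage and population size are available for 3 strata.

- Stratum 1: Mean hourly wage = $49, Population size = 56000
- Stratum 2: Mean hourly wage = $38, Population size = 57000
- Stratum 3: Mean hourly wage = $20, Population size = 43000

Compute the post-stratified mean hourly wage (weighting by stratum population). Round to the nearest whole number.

Σ Nₕ·x̄ₕ = 49×56000 + 38×57000 + 20×43000
  = 2744000 + 2166000 + 860000 = 5770000
Σ Nₕ = 56000 + 57000 + 43000 = 156000
Overall mean = 5770000 / 156000 = 36.987179

37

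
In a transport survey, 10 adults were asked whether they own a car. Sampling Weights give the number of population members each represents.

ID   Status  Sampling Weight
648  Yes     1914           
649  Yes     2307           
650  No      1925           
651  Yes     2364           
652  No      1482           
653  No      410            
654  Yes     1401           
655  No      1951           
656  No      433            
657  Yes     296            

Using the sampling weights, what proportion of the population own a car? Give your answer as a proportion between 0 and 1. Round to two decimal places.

0.57

Sum of weights for 'Yes' = 1914 + 2307 + 2364 + 1401 + 296 = 8282
Total weight = 1914 + 2307 + 1925 + 2364 + 1482 + 410 + 1401 + 1951 + 433 + 296 = 14483
Weighted proportion = 8282 / 14483 = 0.57184285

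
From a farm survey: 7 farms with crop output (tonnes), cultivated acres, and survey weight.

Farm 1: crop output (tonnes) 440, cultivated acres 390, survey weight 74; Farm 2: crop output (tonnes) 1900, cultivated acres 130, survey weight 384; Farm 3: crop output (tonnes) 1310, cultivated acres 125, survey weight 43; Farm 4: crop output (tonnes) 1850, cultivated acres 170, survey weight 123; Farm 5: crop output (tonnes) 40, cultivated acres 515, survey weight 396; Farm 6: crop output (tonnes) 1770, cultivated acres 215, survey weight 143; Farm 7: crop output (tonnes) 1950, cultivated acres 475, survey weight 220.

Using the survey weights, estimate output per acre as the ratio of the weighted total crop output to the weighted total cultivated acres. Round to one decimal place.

Σ wᵢ·y = 440×74 + 1900×384 + 1310×43 + 1850×123 + 40×396 + 1770×143 + 1950×220
  = 1743990
Σ wᵢ·x = 390×74 + 130×384 + 125×43 + 170×123 + 515×396 + 215×143 + 475×220
  = 28860 + 49920 + 5375 + 20910 + 203940 + 30745 + 104500 = 444250
Ratio = 1743990 / 444250 = 3.925695

3.9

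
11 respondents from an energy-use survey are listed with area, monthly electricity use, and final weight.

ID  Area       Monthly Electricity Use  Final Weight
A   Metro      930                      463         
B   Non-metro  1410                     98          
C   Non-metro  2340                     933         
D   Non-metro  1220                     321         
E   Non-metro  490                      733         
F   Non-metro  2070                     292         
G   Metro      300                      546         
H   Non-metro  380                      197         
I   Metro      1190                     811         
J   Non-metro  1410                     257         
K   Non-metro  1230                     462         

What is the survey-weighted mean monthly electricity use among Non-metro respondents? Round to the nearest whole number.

1422

Non-metro rows: B, C, D, E, F, H, J, K
Weighted sum = 1410×98 + 2340×933 + 1220×321 + 490×733 + 2070×292 + 380×197 + 1410×257 + 1230×462
  = 138180 + 2183220 + 391620 + 359170 + 604440 + 74860 + 362370 + 568260 = 4682120
Sum of weights = 98 + 933 + 321 + 733 + 292 + 197 + 257 + 462 = 3293
Weighted mean = 4682120 / 3293 = 1421.8403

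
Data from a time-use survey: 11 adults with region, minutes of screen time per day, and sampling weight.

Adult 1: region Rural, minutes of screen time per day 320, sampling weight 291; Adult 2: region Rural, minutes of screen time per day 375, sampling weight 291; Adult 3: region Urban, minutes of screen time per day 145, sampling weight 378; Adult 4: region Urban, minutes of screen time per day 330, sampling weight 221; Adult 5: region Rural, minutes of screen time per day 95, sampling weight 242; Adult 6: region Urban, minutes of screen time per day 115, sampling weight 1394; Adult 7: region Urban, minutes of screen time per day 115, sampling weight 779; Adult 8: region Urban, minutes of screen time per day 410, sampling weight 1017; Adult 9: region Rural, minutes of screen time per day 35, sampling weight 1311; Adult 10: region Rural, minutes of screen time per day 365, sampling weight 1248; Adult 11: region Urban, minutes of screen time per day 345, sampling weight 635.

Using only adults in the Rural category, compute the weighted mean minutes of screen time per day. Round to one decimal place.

214.8

Rural rows: 1, 2, 5, 9, 10
Weighted sum = 320×291 + 375×291 + 95×242 + 35×1311 + 365×1248
  = 726640
Sum of weights = 291 + 291 + 242 + 1311 + 1248 = 3383
Weighted mean = 726640 / 3383 = 214.79161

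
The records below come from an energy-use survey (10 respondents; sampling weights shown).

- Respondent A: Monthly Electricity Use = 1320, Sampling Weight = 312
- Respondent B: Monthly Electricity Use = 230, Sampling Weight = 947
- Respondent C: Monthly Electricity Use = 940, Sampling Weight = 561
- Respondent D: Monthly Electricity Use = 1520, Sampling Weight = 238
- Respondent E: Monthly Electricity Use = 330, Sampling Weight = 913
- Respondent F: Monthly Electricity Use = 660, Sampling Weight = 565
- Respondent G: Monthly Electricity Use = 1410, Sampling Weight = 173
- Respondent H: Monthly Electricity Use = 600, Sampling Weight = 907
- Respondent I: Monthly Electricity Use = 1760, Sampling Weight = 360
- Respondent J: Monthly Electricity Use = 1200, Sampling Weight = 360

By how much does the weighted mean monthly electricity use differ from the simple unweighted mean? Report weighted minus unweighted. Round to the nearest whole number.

Unweighted sum = 1320 + 230 + 940 + 1520 + 330 + 660 + 1410 + 600 + 1760 + 1200 = 9970
Unweighted mean = 9970 / 10 = 997
Weighted sum = 4046670
Sum of weights = 312 + 947 + 561 + 238 + 913 + 565 + 173 + 907 + 360 + 360 = 5336
Weighted mean = 4046670 / 5336 = 758.37144
Difference (weighted minus unweighted) = -238.62856

-239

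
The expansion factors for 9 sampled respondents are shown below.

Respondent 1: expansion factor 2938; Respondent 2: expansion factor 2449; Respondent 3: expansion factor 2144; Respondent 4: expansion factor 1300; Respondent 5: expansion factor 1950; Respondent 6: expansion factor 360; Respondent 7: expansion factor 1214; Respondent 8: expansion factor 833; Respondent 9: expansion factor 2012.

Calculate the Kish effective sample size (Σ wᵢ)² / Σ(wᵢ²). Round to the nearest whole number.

7

Σ wᵢ = 2938 + 2449 + 2144 + 1300 + 1950 + 360 + 1214 + 833 + 2012 = 15200
Σ wᵢ² = 8631844 + 5997601 + 4596736 + 1690000 + 3802500 + 129600 + 1473796 + 693889 + 4048144 = 31064110
n_eff = 15200² / 31064110 = 231040000 / 31064110 = 7.437522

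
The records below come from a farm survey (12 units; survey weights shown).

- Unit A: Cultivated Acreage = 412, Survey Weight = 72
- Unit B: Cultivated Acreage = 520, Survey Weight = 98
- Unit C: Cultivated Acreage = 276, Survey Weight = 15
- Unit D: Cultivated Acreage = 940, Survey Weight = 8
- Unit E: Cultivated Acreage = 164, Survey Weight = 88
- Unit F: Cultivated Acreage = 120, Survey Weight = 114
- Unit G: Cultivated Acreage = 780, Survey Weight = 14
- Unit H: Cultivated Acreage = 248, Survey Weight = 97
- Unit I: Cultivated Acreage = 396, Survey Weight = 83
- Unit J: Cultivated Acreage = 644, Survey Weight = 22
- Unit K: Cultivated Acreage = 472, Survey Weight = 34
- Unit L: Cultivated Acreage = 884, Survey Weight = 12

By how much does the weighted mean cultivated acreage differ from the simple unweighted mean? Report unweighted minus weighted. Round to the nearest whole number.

139

Unweighted sum = 412 + 520 + 276 + 940 + 164 + 120 + 780 + 248 + 396 + 644 + 472 + 884 = 5856
Unweighted mean = 5856 / 12 = 488
Weighted sum = 412×72 + 520×98 + 276×15 + 940×8 + 164×88 + 120×114 + 780×14 + 248×97 + 396×83 + 644×22 + 472×34 + 884×12
  = 229064
Sum of weights = 72 + 98 + 15 + 8 + 88 + 114 + 14 + 97 + 83 + 22 + 34 + 12 = 657
Weighted mean = 229064 / 657 = 348.65145
Difference (unweighted minus weighted) = 139.34855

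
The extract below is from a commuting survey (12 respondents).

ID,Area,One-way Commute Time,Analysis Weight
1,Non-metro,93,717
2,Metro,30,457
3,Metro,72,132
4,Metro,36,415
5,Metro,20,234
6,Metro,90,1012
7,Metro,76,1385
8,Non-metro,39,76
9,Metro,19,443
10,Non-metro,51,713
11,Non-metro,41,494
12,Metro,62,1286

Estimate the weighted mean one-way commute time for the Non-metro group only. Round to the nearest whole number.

Non-metro rows: 1, 8, 10, 11
Weighted sum = 93×717 + 39×76 + 51×713 + 41×494
  = 66681 + 2964 + 36363 + 20254 = 126262
Sum of weights = 717 + 76 + 713 + 494 = 2000
Weighted mean = 126262 / 2000 = 63.131

63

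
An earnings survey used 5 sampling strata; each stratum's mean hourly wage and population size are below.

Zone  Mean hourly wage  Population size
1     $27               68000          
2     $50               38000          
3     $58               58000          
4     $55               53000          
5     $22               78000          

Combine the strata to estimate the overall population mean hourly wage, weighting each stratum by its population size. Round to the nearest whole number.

Σ Nₕ·x̄ₕ = 27×68000 + 50×38000 + 58×58000 + 55×53000 + 22×78000
  = 1836000 + 1900000 + 3364000 + 2915000 + 1716000 = 11731000
Σ Nₕ = 68000 + 38000 + 58000 + 53000 + 78000 = 295000
Overall mean = 11731000 / 295000 = 39.766102

40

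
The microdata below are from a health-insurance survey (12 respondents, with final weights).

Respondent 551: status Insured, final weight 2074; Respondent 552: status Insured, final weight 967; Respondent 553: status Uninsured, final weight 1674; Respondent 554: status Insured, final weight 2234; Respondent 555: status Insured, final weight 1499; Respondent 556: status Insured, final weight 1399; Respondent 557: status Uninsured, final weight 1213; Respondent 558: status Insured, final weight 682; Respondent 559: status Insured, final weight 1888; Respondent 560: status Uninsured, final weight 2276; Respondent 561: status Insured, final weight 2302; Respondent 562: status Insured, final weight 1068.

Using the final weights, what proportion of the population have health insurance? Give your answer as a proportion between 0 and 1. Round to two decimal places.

Sum of weights for 'Insured' = 2074 + 967 + 2234 + 1499 + 1399 + 682 + 1888 + 2302 + 1068 = 14113
Total weight = 19276
Weighted proportion = 14113 / 19276 = 0.73215397

0.73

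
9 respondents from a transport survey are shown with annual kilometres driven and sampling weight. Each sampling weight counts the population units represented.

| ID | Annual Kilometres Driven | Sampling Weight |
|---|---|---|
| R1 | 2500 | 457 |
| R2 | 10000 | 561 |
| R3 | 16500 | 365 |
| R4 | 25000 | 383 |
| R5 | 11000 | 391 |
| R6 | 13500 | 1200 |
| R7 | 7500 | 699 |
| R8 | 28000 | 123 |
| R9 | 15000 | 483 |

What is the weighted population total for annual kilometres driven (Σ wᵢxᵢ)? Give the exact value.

Weighted total = 2500×457 + 10000×561 + 16500×365 + 25000×383 + 11000×391 + 13500×1200 + 7500×699 + 28000×123 + 15000×483
  = 1142500 + 5610000 + 6022500 + 9575000 + 4301000 + 16200000 + 5242500 + 3444000 + 7245000 = 58782500

58782500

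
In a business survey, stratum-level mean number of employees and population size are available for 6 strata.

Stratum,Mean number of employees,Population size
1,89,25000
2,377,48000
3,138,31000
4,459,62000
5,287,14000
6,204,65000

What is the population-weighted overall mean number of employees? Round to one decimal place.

Σ Nₕ·x̄ₕ = 89×25000 + 377×48000 + 138×31000 + 459×62000 + 287×14000 + 204×65000
  = 2225000 + 18096000 + 4278000 + 28458000 + 4018000 + 13260000 = 70335000
Σ Nₕ = 25000 + 48000 + 31000 + 62000 + 14000 + 65000 = 245000
Overall mean = 70335000 / 245000 = 287.08163

287.1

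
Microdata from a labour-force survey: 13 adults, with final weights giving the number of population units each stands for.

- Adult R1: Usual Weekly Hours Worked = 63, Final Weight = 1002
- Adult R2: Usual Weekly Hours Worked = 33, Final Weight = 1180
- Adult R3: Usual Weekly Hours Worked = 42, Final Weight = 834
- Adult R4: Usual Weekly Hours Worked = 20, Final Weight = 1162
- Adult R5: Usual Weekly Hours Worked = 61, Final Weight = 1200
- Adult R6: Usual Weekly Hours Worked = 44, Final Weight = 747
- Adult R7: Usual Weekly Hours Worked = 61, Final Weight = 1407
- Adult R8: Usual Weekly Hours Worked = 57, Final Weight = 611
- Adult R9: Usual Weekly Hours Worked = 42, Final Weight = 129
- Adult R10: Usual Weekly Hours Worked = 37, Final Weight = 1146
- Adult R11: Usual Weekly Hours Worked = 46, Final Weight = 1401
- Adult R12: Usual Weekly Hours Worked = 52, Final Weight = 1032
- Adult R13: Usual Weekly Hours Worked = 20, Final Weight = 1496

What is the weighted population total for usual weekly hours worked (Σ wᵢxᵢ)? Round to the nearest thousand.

583000

Weighted total = 582906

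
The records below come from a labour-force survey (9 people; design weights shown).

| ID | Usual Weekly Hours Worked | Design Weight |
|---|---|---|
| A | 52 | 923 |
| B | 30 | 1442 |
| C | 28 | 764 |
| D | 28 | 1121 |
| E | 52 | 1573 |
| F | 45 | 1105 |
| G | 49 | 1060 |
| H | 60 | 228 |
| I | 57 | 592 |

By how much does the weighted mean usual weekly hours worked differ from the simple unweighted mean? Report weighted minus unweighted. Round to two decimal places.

-1.99

Unweighted sum = 52 + 30 + 28 + 28 + 52 + 45 + 49 + 60 + 57 = 401
Unweighted mean = 401 / 9 = 44.555556
Weighted sum = 52×923 + 30×1442 + 28×764 + 28×1121 + 52×1573 + 45×1105 + 49×1060 + 60×228 + 57×592
  = 374921
Sum of weights = 923 + 1442 + 764 + 1121 + 1573 + 1105 + 1060 + 228 + 592 = 8808
Weighted mean = 374921 / 8808 = 42.565963
Difference (weighted minus unweighted) = -1.9895928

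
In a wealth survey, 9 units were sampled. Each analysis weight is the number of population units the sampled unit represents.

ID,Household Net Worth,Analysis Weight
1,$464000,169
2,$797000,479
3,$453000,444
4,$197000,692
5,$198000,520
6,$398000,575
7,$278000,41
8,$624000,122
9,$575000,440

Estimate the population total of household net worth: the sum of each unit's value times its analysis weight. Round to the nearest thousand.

1469971000

Weighted total = 464000×169 + 797000×479 + 453000×444 + 197000×692 + 198000×520 + 398000×575 + 278000×41 + 624000×122 + 575000×440
  = 78416000 + 381763000 + 201132000 + 136324000 + 102960000 + 228850000 + 11398000 + 76128000 + 253000000 = 1469971000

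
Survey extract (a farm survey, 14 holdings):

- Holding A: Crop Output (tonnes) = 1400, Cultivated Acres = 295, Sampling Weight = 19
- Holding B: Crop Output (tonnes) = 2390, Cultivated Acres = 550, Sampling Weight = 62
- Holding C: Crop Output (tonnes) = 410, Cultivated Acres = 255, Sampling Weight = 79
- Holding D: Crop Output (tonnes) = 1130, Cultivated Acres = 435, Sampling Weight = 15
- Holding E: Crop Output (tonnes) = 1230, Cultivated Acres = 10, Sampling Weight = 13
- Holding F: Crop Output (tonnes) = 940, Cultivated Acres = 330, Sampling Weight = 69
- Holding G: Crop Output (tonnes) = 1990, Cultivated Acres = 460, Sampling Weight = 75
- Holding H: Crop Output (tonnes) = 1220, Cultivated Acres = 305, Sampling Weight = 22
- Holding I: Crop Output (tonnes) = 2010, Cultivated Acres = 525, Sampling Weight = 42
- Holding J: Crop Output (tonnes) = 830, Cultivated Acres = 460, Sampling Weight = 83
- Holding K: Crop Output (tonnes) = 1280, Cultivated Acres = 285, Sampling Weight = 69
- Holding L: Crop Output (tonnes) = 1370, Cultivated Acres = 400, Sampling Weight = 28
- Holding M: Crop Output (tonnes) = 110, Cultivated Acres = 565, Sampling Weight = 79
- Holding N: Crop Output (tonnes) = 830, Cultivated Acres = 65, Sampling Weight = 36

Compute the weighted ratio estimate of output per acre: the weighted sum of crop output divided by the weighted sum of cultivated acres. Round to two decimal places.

2.98

Σ wᵢ·y = 799620
Σ wᵢ·x = 268555
Ratio = 799620 / 268555 = 2.9774906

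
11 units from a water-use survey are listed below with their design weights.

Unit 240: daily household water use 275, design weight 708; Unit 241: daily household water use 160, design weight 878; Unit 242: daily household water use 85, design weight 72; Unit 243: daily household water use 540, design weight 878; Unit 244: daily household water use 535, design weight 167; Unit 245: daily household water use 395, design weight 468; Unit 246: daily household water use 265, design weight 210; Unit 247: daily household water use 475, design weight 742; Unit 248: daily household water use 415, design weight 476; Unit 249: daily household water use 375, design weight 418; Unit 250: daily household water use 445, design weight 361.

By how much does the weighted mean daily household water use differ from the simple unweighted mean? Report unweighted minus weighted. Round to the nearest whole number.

Unweighted sum = 275 + 160 + 85 + 540 + 535 + 395 + 265 + 475 + 415 + 375 + 445 = 3965
Unweighted mean = 3965 / 11 = 360.45455
Weighted sum = 275×708 + 160×878 + 85×72 + 540×878 + 535×167 + 395×468 + 265×210 + 475×742 + 415×476 + 375×418 + 445×361
  = 194700 + 140480 + 6120 + 474120 + 89345 + 184860 + 55650 + 352450 + 197540 + 156750 + 160645 = 2012660
Sum of weights = 5378
Weighted mean = 2012660 / 5378 = 374.23949
Difference (unweighted minus weighted) = -13.784949

-14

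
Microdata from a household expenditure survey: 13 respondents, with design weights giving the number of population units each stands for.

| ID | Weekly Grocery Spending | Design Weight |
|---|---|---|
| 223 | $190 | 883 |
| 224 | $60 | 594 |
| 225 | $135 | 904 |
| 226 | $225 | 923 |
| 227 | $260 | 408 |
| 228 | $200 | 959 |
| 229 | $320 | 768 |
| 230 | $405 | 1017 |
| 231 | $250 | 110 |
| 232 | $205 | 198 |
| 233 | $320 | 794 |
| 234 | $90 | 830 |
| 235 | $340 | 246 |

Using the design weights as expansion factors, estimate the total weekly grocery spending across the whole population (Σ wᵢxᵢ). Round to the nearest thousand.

1969000

Weighted total = 1969160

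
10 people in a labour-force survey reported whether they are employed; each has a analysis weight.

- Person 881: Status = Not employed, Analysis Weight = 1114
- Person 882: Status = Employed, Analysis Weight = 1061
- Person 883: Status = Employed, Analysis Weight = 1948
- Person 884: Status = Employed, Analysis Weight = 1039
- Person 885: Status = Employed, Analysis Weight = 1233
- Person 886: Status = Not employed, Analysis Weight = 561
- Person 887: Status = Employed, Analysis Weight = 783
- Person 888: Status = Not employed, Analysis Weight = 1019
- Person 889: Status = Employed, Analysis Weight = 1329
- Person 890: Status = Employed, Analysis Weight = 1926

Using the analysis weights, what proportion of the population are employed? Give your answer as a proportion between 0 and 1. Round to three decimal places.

0.776

Sum of weights for 'Employed' = 1061 + 1948 + 1039 + 1233 + 783 + 1329 + 1926 = 9319
Total weight = 12013
Weighted proportion = 9319 / 12013 = 0.77574295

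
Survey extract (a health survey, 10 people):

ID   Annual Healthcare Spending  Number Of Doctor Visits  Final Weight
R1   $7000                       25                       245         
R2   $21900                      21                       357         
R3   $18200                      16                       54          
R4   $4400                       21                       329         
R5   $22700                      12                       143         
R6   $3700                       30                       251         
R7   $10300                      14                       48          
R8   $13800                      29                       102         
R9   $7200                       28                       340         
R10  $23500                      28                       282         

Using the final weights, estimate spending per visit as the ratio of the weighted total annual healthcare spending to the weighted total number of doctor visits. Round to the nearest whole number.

Σ wᵢ·y = 7000×245 + 21900×357 + 18200×54 + 4400×329 + 22700×143 + 3700×251 + 10300×48 + 13800×102 + 7200×340 + 23500×282
  = 27115500
Σ wᵢ·x = 25×245 + 21×357 + 16×54 + 21×329 + 12×143 + 30×251 + 14×48 + 29×102 + 28×340 + 28×282
  = 6125 + 7497 + 864 + 6909 + 1716 + 7530 + 672 + 2958 + 9520 + 7896 = 51687
Ratio = 27115500 / 51687 = 524.60967

525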